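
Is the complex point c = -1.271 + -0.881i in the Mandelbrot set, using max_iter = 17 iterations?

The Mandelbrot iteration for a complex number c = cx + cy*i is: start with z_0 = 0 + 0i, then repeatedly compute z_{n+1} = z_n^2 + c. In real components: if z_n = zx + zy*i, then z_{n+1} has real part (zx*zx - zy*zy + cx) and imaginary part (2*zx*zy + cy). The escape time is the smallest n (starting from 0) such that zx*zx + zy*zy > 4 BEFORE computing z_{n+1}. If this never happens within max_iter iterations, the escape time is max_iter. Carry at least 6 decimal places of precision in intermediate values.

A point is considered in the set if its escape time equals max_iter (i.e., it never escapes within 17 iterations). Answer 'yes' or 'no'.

z_0 = 0 + 0i, c = -1.2710 + -0.8810i
Iter 1: z = -1.2710 + -0.8810i, |z|^2 = 2.3916
Iter 2: z = -0.4317 + 1.3585i, |z|^2 = 2.0319
Iter 3: z = -2.9301 + -2.0540i, |z|^2 = 12.8046
Escaped at iteration 3

Answer: no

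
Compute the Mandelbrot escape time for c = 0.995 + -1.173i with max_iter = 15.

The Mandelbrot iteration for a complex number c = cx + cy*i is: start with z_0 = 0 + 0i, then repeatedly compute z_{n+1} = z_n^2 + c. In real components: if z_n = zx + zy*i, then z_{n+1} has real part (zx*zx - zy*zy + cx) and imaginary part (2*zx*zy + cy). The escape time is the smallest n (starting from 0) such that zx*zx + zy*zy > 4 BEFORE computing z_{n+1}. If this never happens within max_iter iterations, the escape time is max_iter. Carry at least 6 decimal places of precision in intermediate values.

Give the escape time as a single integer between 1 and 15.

z_0 = 0 + 0i, c = 0.9950 + -1.1730i
Iter 1: z = 0.9950 + -1.1730i, |z|^2 = 2.3660
Iter 2: z = 0.6091 + -3.5073i, |z|^2 = 12.6719
Escaped at iteration 2

Answer: 2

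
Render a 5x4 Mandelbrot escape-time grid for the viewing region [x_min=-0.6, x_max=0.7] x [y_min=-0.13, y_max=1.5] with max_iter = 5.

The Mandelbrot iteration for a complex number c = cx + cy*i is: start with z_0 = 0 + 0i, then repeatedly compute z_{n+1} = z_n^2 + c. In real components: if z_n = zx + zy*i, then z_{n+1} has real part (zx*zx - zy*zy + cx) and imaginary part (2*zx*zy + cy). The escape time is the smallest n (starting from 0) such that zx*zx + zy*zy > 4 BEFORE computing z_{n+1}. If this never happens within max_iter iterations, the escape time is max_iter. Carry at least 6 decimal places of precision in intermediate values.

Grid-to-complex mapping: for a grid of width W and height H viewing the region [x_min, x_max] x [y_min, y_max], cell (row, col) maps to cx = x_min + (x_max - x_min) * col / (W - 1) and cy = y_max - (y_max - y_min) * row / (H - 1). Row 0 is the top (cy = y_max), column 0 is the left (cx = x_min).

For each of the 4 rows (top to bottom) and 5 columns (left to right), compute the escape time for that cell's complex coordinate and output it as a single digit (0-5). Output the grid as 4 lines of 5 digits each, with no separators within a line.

Answer: 22222
45532
55553
55553

Derivation:
(row=0, col=0): c = -0.6000 + 1.5000i → escape time 2
(row=0, col=1): c = -0.2750 + 1.5000i → escape time 2
(row=0, col=2): c = 0.0500 + 1.5000i → escape time 2
(row=0, col=3): c = 0.3750 + 1.5000i → escape time 2
(row=0, col=4): c = 0.7000 + 1.5000i → escape time 2
(row=1, col=0): c = -0.6000 + 0.9567i → escape time 4
(row=1, col=1): c = -0.2750 + 0.9567i → escape time 5
(row=1, col=2): c = 0.0500 + 0.9567i → escape time 5
(row=1, col=3): c = 0.3750 + 0.9567i → escape time 3
(row=1, col=4): c = 0.7000 + 0.9567i → escape time 2
(row=2, col=0): c = -0.6000 + 0.4133i → escape time 5
(row=2, col=1): c = -0.2750 + 0.4133i → escape time 5
(row=2, col=2): c = 0.0500 + 0.4133i → escape time 5
(row=2, col=3): c = 0.3750 + 0.4133i → escape time 5
(row=2, col=4): c = 0.7000 + 0.4133i → escape time 3
(row=3, col=0): c = -0.6000 + -0.1300i → escape time 5
(row=3, col=1): c = -0.2750 + -0.1300i → escape time 5
(row=3, col=2): c = 0.0500 + -0.1300i → escape time 5
(row=3, col=3): c = 0.3750 + -0.1300i → escape time 5
(row=3, col=4): c = 0.7000 + -0.1300i → escape time 3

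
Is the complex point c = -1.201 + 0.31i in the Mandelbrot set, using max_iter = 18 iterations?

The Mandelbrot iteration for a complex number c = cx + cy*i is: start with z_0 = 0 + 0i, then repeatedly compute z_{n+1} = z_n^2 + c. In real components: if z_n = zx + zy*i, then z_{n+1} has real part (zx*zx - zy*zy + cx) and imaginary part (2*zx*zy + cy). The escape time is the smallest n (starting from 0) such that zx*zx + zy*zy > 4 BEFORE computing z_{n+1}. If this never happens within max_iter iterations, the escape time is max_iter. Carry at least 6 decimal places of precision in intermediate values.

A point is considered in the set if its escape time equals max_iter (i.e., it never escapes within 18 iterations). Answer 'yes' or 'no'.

z_0 = 0 + 0i, c = -1.2010 + 0.3100i
Iter 1: z = -1.2010 + 0.3100i, |z|^2 = 1.5385
Iter 2: z = 0.1453 + -0.4346i, |z|^2 = 0.2100
Iter 3: z = -1.3688 + 0.1837i, |z|^2 = 1.9073
Iter 4: z = 0.6388 + -0.1929i, |z|^2 = 0.4453
Iter 5: z = -0.8301 + 0.0636i, |z|^2 = 0.6931
Iter 6: z = -0.5159 + 0.2045i, |z|^2 = 0.3080
Iter 7: z = -0.9766 + 0.0990i, |z|^2 = 0.9636
Iter 8: z = -0.2570 + 0.1166i, |z|^2 = 0.0797
Iter 9: z = -1.1485 + 0.2500i, |z|^2 = 1.3816
Iter 10: z = 0.0556 + -0.2644i, |z|^2 = 0.0730
Iter 11: z = -1.2678 + 0.2806i, |z|^2 = 1.6861
Iter 12: z = 0.3276 + -0.4015i, |z|^2 = 0.2685
Iter 13: z = -1.2549 + 0.0470i, |z|^2 = 1.5770
Iter 14: z = 0.3715 + 0.1921i, |z|^2 = 0.1750
Iter 15: z = -1.0999 + 0.4528i, |z|^2 = 1.4147
Iter 16: z = -0.1963 + -0.6860i, |z|^2 = 0.5091
Iter 17: z = -1.6330 + 0.5793i, |z|^2 = 3.0024
Did not escape in 18 iterations → in set

Answer: yes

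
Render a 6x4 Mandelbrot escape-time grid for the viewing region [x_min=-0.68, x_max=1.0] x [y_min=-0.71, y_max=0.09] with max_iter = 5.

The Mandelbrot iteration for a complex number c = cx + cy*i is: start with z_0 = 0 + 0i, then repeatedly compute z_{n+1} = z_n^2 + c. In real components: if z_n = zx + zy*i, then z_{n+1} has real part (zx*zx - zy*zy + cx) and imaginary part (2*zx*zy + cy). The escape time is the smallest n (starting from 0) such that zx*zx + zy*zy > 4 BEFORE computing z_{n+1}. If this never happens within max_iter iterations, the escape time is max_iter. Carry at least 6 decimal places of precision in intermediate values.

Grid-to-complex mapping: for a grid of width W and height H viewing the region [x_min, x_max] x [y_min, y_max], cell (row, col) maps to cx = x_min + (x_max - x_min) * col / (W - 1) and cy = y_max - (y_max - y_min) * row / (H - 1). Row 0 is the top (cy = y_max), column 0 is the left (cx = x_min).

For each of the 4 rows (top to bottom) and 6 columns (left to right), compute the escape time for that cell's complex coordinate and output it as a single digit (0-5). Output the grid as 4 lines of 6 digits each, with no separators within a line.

Answer: 555542
555542
555532
555532

Derivation:
(row=0, col=0): c = -0.6800 + 0.0900i → escape time 5
(row=0, col=1): c = -0.3440 + 0.0900i → escape time 5
(row=0, col=2): c = -0.0080 + 0.0900i → escape time 5
(row=0, col=3): c = 0.3280 + 0.0900i → escape time 5
(row=0, col=4): c = 0.6640 + 0.0900i → escape time 4
(row=0, col=5): c = 1.0000 + 0.0900i → escape time 2
(row=1, col=0): c = -0.6800 + -0.1767i → escape time 5
(row=1, col=1): c = -0.3440 + -0.1767i → escape time 5
(row=1, col=2): c = -0.0080 + -0.1767i → escape time 5
(row=1, col=3): c = 0.3280 + -0.1767i → escape time 5
(row=1, col=4): c = 0.6640 + -0.1767i → escape time 4
(row=1, col=5): c = 1.0000 + -0.1767i → escape time 2
(row=2, col=0): c = -0.6800 + -0.4433i → escape time 5
(row=2, col=1): c = -0.3440 + -0.4433i → escape time 5
(row=2, col=2): c = -0.0080 + -0.4433i → escape time 5
(row=2, col=3): c = 0.3280 + -0.4433i → escape time 5
(row=2, col=4): c = 0.6640 + -0.4433i → escape time 3
(row=2, col=5): c = 1.0000 + -0.4433i → escape time 2
(row=3, col=0): c = -0.6800 + -0.7100i → escape time 5
(row=3, col=1): c = -0.3440 + -0.7100i → escape time 5
(row=3, col=2): c = -0.0080 + -0.7100i → escape time 5
(row=3, col=3): c = 0.3280 + -0.7100i → escape time 5
(row=3, col=4): c = 0.6640 + -0.7100i → escape time 3
(row=3, col=5): c = 1.0000 + -0.7100i → escape time 2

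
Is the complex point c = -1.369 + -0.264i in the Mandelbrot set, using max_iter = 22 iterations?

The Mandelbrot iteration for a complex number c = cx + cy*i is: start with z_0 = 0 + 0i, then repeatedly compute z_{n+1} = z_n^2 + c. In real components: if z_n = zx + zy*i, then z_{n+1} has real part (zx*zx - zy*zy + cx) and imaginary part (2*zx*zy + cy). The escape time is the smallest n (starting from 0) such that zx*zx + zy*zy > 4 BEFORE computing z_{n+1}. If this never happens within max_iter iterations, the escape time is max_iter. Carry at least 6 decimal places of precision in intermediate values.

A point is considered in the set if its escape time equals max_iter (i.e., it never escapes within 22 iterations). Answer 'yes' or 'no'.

Answer: no

Derivation:
z_0 = 0 + 0i, c = -1.3690 + -0.2640i
Iter 1: z = -1.3690 + -0.2640i, |z|^2 = 1.9439
Iter 2: z = 0.4355 + 0.4588i, |z|^2 = 0.4002
Iter 3: z = -1.3899 + 0.1356i, |z|^2 = 1.9502
Iter 4: z = 0.5444 + -0.6410i, |z|^2 = 0.7072
Iter 5: z = -1.4834 + -0.9619i, |z|^2 = 3.1259
Iter 6: z = -0.0937 + 2.5899i, |z|^2 = 6.7164
Escaped at iteration 6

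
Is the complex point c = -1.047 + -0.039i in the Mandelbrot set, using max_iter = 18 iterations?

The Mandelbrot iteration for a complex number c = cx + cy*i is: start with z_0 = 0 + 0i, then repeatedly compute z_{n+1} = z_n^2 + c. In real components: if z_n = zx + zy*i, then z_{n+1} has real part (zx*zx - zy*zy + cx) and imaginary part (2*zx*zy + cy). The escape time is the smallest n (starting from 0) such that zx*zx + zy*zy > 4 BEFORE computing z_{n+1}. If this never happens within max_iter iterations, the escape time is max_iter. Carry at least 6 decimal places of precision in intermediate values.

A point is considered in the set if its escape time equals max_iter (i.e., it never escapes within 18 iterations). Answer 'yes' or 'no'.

z_0 = 0 + 0i, c = -1.0470 + -0.0390i
Iter 1: z = -1.0470 + -0.0390i, |z|^2 = 1.0977
Iter 2: z = 0.0477 + 0.0427i, |z|^2 = 0.0041
Iter 3: z = -1.0465 + -0.0349i, |z|^2 = 1.0965
Iter 4: z = 0.0470 + 0.0341i, |z|^2 = 0.0034
Iter 5: z = -1.0460 + -0.0358i, |z|^2 = 1.0953
Iter 6: z = 0.0457 + 0.0359i, |z|^2 = 0.0034
Iter 7: z = -1.0462 + -0.0357i, |z|^2 = 1.0958
Iter 8: z = 0.0462 + 0.0357i, |z|^2 = 0.0034
Iter 9: z = -1.0461 + -0.0357i, |z|^2 = 1.0957
Iter 10: z = 0.0461 + 0.0357i, |z|^2 = 0.0034
Iter 11: z = -1.0461 + -0.0357i, |z|^2 = 1.0957
Iter 12: z = 0.0461 + 0.0357i, |z|^2 = 0.0034
Iter 13: z = -1.0461 + -0.0357i, |z|^2 = 1.0957
Iter 14: z = 0.0461 + 0.0357i, |z|^2 = 0.0034
Iter 15: z = -1.0461 + -0.0357i, |z|^2 = 1.0957
Iter 16: z = 0.0461 + 0.0357i, |z|^2 = 0.0034
Iter 17: z = -1.0461 + -0.0357i, |z|^2 = 1.0957
Did not escape in 18 iterations → in set

Answer: yes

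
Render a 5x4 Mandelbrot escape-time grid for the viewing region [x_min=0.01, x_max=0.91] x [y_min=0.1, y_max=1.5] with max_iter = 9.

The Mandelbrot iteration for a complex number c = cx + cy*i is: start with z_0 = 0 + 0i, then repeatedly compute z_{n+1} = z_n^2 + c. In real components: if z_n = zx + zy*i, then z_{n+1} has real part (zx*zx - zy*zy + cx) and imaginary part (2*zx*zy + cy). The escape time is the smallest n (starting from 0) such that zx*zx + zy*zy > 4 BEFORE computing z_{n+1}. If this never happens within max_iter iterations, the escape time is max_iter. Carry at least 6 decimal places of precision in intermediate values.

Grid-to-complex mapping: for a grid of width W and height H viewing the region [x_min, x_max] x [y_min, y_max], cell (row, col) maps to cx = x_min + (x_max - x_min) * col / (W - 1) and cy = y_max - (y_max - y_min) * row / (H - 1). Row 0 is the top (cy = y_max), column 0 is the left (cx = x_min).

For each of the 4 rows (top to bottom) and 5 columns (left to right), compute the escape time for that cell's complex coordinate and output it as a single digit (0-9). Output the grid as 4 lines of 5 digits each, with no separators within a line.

(row=0, col=0): c = 0.0100 + 1.5000i → escape time 2
(row=0, col=1): c = 0.2350 + 1.5000i → escape time 2
(row=0, col=2): c = 0.4600 + 1.5000i → escape time 2
(row=0, col=3): c = 0.6850 + 1.5000i → escape time 2
(row=0, col=4): c = 0.9100 + 1.5000i → escape time 2
(row=1, col=0): c = 0.0100 + 1.0333i → escape time 5
(row=1, col=1): c = 0.2350 + 1.0333i → escape time 4
(row=1, col=2): c = 0.4600 + 1.0333i → escape time 2
(row=1, col=3): c = 0.6850 + 1.0333i → escape time 2
(row=1, col=4): c = 0.9100 + 1.0333i → escape time 2
(row=2, col=0): c = 0.0100 + 0.5667i → escape time 9
(row=2, col=1): c = 0.2350 + 0.5667i → escape time 9
(row=2, col=2): c = 0.4600 + 0.5667i → escape time 5
(row=2, col=3): c = 0.6850 + 0.5667i → escape time 3
(row=2, col=4): c = 0.9100 + 0.5667i → escape time 2
(row=3, col=0): c = 0.0100 + 0.1000i → escape time 9
(row=3, col=1): c = 0.2350 + 0.1000i → escape time 9
(row=3, col=2): c = 0.4600 + 0.1000i → escape time 6
(row=3, col=3): c = 0.6850 + 0.1000i → escape time 3
(row=3, col=4): c = 0.9100 + 0.1000i → escape time 3

Answer: 22222
54222
99532
99633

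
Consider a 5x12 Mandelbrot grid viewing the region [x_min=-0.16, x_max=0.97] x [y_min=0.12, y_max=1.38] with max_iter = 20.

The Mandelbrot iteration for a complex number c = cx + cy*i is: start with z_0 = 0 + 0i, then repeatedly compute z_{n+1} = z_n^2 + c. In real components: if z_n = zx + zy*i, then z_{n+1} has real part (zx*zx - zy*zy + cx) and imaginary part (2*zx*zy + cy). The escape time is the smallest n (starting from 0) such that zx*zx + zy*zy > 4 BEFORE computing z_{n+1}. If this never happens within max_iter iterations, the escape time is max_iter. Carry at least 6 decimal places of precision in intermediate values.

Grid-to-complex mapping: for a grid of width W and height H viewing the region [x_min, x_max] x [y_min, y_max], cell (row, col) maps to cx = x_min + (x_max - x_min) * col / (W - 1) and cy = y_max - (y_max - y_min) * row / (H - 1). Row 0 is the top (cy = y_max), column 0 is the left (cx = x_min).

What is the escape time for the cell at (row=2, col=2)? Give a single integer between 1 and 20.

Answer: 2

Derivation:
z_0 = 0 + 0i, c = 0.4050 + 1.1509i
Iter 1: z = 0.4050 + 1.1509i, |z|^2 = 1.4886
Iter 2: z = -0.7556 + 2.0831i, |z|^2 = 4.9104
Escaped at iteration 2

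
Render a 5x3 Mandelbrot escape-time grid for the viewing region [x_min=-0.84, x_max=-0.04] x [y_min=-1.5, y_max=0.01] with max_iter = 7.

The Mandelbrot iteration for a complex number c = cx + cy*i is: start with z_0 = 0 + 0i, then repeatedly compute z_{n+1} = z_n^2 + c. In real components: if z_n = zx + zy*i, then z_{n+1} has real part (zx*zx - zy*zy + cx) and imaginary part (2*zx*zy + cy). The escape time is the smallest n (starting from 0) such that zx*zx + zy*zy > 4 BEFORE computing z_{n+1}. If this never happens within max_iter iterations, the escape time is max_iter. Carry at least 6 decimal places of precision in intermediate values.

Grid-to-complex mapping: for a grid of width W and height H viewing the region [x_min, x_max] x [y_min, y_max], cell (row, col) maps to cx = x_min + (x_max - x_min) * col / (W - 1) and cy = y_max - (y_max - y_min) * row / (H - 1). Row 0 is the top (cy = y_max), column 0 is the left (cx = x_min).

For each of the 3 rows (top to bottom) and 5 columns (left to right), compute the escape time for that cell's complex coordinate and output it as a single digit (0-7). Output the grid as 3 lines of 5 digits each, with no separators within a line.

Answer: 77777
45777
22222

Derivation:
(row=0, col=0): c = -0.8400 + 0.0100i → escape time 7
(row=0, col=1): c = -0.6400 + 0.0100i → escape time 7
(row=0, col=2): c = -0.4400 + 0.0100i → escape time 7
(row=0, col=3): c = -0.2400 + 0.0100i → escape time 7
(row=0, col=4): c = -0.0400 + 0.0100i → escape time 7
(row=1, col=0): c = -0.8400 + -0.7450i → escape time 4
(row=1, col=1): c = -0.6400 + -0.7450i → escape time 5
(row=1, col=2): c = -0.4400 + -0.7450i → escape time 7
(row=1, col=3): c = -0.2400 + -0.7450i → escape time 7
(row=1, col=4): c = -0.0400 + -0.7450i → escape time 7
(row=2, col=0): c = -0.8400 + -1.5000i → escape time 2
(row=2, col=1): c = -0.6400 + -1.5000i → escape time 2
(row=2, col=2): c = -0.4400 + -1.5000i → escape time 2
(row=2, col=3): c = -0.2400 + -1.5000i → escape time 2
(row=2, col=4): c = -0.0400 + -1.5000i → escape time 2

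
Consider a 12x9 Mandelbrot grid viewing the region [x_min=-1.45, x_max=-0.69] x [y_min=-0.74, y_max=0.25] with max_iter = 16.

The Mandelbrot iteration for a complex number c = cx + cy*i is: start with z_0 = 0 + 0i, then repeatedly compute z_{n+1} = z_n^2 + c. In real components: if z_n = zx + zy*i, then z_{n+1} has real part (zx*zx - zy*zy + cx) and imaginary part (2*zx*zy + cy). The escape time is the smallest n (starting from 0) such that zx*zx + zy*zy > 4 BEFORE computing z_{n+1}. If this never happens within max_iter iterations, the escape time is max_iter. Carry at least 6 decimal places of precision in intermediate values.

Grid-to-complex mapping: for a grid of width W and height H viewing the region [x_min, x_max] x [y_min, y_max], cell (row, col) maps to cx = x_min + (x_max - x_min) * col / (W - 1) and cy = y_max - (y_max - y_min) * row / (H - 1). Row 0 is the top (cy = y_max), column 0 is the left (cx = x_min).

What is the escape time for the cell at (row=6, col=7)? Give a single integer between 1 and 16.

z_0 = 0 + 0i, c = -0.9664 + -0.4925i
Iter 1: z = -0.9664 + -0.4925i, |z|^2 = 1.1764
Iter 2: z = -0.2751 + 0.4594i, |z|^2 = 0.2867
Iter 3: z = -1.1017 + -0.7452i, |z|^2 = 1.7691
Iter 4: z = -0.3079 + 1.1495i, |z|^2 = 1.4162
Iter 5: z = -2.1930 + -1.2004i, |z|^2 = 6.2501
Escaped at iteration 5

Answer: 5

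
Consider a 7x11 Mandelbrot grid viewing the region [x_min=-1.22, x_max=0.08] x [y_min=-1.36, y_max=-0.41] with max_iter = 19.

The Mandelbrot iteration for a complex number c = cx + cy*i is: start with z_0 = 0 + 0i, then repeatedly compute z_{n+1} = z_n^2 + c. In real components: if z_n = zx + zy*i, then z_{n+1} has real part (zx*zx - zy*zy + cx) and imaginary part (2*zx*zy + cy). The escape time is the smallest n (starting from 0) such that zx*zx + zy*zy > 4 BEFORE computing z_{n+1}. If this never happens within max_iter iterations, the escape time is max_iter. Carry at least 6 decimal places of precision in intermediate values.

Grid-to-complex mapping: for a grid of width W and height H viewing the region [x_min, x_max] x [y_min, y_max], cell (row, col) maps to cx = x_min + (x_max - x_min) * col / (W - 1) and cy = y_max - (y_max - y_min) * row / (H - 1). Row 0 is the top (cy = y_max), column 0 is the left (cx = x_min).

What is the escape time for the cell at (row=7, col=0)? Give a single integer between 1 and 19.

z_0 = 0 + 0i, c = -1.2200 + -1.0750i
Iter 1: z = -1.2200 + -1.0750i, |z|^2 = 2.6440
Iter 2: z = -0.8872 + 1.5480i, |z|^2 = 3.1835
Iter 3: z = -2.8291 + -3.8218i, |z|^2 = 22.6105
Escaped at iteration 3

Answer: 3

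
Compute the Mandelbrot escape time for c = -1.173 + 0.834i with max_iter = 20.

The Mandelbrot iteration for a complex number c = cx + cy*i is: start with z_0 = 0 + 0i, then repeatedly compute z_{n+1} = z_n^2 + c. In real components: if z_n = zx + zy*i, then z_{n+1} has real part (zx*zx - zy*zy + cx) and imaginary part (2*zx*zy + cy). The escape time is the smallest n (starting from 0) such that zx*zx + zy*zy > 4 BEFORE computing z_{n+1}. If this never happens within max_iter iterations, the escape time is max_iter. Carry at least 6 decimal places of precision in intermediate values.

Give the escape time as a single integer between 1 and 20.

z_0 = 0 + 0i, c = -1.1730 + 0.8340i
Iter 1: z = -1.1730 + 0.8340i, |z|^2 = 2.0715
Iter 2: z = -0.4926 + -1.1226i, |z|^2 = 1.5028
Iter 3: z = -2.1905 + 1.9400i, |z|^2 = 8.5618
Escaped at iteration 3

Answer: 3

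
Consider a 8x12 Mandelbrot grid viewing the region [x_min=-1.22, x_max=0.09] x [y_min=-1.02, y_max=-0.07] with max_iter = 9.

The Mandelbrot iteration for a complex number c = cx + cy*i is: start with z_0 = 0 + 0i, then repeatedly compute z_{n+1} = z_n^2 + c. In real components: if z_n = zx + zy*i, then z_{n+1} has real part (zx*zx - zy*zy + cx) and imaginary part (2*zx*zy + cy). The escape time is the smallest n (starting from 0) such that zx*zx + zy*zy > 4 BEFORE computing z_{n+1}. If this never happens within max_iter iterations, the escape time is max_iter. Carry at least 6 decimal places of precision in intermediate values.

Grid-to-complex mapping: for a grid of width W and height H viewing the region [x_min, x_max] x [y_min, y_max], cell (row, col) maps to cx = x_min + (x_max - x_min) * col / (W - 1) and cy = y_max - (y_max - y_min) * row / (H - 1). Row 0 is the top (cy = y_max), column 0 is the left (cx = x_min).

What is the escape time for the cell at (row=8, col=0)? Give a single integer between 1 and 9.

Answer: 3

Derivation:
z_0 = 0 + 0i, c = -1.2200 + -0.7609i
Iter 1: z = -1.2200 + -0.7609i, |z|^2 = 2.0674
Iter 2: z = -0.3106 + 1.0957i, |z|^2 = 1.2970
Iter 3: z = -2.3241 + -1.4415i, |z|^2 = 7.4795
Escaped at iteration 3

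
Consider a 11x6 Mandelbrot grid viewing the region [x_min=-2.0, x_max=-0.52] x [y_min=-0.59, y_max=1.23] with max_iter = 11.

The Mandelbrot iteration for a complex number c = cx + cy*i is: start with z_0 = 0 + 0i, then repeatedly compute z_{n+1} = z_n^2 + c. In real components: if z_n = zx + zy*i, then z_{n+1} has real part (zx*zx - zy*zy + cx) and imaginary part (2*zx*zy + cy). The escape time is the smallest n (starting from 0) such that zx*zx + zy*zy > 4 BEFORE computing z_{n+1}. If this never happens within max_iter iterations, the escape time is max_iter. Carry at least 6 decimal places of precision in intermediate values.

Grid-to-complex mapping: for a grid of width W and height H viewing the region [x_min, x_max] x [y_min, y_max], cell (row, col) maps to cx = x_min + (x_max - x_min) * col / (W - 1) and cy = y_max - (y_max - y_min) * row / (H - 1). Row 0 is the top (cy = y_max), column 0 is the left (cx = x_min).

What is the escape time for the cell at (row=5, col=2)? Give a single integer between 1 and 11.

z_0 = 0 + 0i, c = -1.7040 + -0.5900i
Iter 1: z = -1.7040 + -0.5900i, |z|^2 = 3.2517
Iter 2: z = 0.8515 + 1.4207i, |z|^2 = 2.7435
Iter 3: z = -2.9974 + 1.8295i, |z|^2 = 12.3314
Escaped at iteration 3

Answer: 3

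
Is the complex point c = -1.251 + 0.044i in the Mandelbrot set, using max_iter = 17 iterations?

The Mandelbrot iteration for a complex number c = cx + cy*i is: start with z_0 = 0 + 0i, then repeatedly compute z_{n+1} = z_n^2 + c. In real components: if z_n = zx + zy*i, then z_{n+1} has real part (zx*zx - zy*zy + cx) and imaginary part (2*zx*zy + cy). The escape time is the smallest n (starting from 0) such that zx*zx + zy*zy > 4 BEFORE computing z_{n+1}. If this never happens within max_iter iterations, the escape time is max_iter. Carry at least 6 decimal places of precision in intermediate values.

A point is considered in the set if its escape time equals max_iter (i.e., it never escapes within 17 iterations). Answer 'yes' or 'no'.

z_0 = 0 + 0i, c = -1.2510 + 0.0440i
Iter 1: z = -1.2510 + 0.0440i, |z|^2 = 1.5669
Iter 2: z = 0.3121 + -0.0661i, |z|^2 = 0.1018
Iter 3: z = -1.1580 + 0.0028i, |z|^2 = 1.3409
Iter 4: z = 0.0899 + 0.0376i, |z|^2 = 0.0095
Iter 5: z = -1.2443 + 0.0508i, |z|^2 = 1.5509
Iter 6: z = 0.2948 + -0.0823i, |z|^2 = 0.0937
Iter 7: z = -1.1709 + -0.0045i, |z|^2 = 1.3710
Iter 8: z = 0.1199 + 0.0546i, |z|^2 = 0.0174
Iter 9: z = -1.2396 + 0.0571i, |z|^2 = 1.5399
Iter 10: z = 0.2823 + -0.0976i, |z|^2 = 0.0892
Iter 11: z = -1.1808 + -0.0111i, |z|^2 = 1.3944
Iter 12: z = 0.1432 + 0.0702i, |z|^2 = 0.0254
Iter 13: z = -1.2354 + 0.0641i, |z|^2 = 1.5304
Iter 14: z = 0.2712 + -0.1144i, |z|^2 = 0.0866
Iter 15: z = -1.1905 + -0.0180i, |z|^2 = 1.4177
Iter 16: z = 0.1661 + 0.0870i, |z|^2 = 0.0351
Did not escape in 17 iterations → in set

Answer: yes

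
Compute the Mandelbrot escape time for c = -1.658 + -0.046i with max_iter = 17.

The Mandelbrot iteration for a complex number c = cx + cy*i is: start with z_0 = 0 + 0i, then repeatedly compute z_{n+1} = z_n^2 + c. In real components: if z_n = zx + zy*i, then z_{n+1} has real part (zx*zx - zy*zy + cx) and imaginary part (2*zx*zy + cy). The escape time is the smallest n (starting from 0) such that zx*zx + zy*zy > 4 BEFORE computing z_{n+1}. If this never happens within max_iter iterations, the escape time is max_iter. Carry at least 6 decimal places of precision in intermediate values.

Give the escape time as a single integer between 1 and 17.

Answer: 7

Derivation:
z_0 = 0 + 0i, c = -1.6580 + -0.0460i
Iter 1: z = -1.6580 + -0.0460i, |z|^2 = 2.7511
Iter 2: z = 1.0888 + 0.1065i, |z|^2 = 1.1969
Iter 3: z = -0.4838 + 0.1860i, |z|^2 = 0.2686
Iter 4: z = -1.4586 + -0.2260i, |z|^2 = 2.1785
Iter 5: z = 0.4184 + 0.6132i, |z|^2 = 0.5510
Iter 6: z = -1.8589 + 0.4671i, |z|^2 = 3.6738
Iter 7: z = 1.5795 + -1.7825i, |z|^2 = 5.6720
Escaped at iteration 7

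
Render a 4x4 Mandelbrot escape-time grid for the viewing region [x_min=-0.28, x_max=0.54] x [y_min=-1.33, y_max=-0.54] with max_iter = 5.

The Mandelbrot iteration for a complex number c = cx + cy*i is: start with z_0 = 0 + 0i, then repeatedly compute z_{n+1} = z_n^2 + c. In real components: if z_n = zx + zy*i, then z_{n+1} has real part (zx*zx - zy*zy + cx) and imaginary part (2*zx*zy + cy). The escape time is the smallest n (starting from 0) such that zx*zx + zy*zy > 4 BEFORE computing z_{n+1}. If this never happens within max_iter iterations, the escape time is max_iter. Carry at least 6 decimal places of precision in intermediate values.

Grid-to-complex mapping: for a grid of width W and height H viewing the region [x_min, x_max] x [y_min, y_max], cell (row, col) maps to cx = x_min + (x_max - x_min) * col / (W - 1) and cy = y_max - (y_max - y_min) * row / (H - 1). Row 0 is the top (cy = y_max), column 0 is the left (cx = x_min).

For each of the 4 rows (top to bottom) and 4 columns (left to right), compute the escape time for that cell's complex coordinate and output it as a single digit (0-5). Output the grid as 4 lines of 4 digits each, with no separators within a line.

(row=0, col=0): c = -0.2800 + -0.5400i → escape time 5
(row=0, col=1): c = -0.0067 + -0.5400i → escape time 5
(row=0, col=2): c = 0.2667 + -0.5400i → escape time 5
(row=0, col=3): c = 0.5400 + -0.5400i → escape time 4
(row=1, col=0): c = -0.2800 + -0.8033i → escape time 5
(row=1, col=1): c = -0.0067 + -0.8033i → escape time 5
(row=1, col=2): c = 0.2667 + -0.8033i → escape time 5
(row=1, col=3): c = 0.5400 + -0.8033i → escape time 3
(row=2, col=0): c = -0.2800 + -1.0667i → escape time 5
(row=2, col=1): c = -0.0067 + -1.0667i → escape time 5
(row=2, col=2): c = 0.2667 + -1.0667i → escape time 3
(row=2, col=3): c = 0.5400 + -1.0667i → escape time 2
(row=3, col=0): c = -0.2800 + -1.3300i → escape time 2
(row=3, col=1): c = -0.0067 + -1.3300i → escape time 2
(row=3, col=2): c = 0.2667 + -1.3300i → escape time 2
(row=3, col=3): c = 0.5400 + -1.3300i → escape time 2

Answer: 5554
5553
5532
2222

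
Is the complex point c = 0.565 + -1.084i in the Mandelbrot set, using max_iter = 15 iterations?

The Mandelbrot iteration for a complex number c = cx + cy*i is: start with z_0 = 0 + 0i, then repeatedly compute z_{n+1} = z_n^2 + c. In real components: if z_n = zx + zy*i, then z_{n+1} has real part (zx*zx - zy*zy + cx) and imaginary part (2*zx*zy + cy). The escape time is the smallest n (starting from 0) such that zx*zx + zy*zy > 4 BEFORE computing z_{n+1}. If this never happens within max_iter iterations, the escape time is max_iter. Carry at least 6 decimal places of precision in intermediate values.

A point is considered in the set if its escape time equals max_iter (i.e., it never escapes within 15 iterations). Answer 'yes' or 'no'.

Answer: no

Derivation:
z_0 = 0 + 0i, c = 0.5650 + -1.0840i
Iter 1: z = 0.5650 + -1.0840i, |z|^2 = 1.4943
Iter 2: z = -0.2908 + -2.3089i, |z|^2 = 5.4157
Escaped at iteration 2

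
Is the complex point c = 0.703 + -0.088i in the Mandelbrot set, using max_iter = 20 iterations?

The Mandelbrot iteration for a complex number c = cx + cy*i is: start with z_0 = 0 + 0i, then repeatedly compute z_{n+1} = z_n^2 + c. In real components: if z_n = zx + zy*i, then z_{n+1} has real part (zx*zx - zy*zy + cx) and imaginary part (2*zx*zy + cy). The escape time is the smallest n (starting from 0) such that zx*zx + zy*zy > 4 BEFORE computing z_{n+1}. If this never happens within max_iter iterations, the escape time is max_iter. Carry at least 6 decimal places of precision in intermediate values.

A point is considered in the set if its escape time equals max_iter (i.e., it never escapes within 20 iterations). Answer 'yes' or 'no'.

z_0 = 0 + 0i, c = 0.7030 + -0.0880i
Iter 1: z = 0.7030 + -0.0880i, |z|^2 = 0.5020
Iter 2: z = 1.1895 + -0.2117i, |z|^2 = 1.4597
Iter 3: z = 2.0730 + -0.5917i, |z|^2 = 4.6474
Escaped at iteration 3

Answer: no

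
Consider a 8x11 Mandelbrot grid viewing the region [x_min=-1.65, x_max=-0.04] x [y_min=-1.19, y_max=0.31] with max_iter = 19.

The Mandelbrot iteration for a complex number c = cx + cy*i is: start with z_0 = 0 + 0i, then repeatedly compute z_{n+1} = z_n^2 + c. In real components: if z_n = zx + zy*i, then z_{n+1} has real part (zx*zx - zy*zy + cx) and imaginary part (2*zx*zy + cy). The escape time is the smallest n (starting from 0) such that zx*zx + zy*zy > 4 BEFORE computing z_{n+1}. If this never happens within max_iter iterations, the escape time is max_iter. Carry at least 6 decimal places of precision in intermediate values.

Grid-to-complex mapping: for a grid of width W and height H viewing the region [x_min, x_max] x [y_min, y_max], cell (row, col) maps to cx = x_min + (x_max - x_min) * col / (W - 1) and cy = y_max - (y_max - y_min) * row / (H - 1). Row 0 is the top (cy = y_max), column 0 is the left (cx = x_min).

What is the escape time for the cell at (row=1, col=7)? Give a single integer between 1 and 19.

Answer: 19

Derivation:
z_0 = 0 + 0i, c = -0.0400 + 0.1600i
Iter 1: z = -0.0400 + 0.1600i, |z|^2 = 0.0272
Iter 2: z = -0.0640 + 0.1472i, |z|^2 = 0.0258
Iter 3: z = -0.0576 + 0.1412i, |z|^2 = 0.0232
Iter 4: z = -0.0566 + 0.1437i, |z|^2 = 0.0239
Iter 5: z = -0.0575 + 0.1437i, |z|^2 = 0.0240
Iter 6: z = -0.0574 + 0.1435i, |z|^2 = 0.0239
Iter 7: z = -0.0573 + 0.1435i, |z|^2 = 0.0239
Iter 8: z = -0.0573 + 0.1436i, |z|^2 = 0.0239
Iter 9: z = -0.0573 + 0.1435i, |z|^2 = 0.0239
Iter 10: z = -0.0573 + 0.1435i, |z|^2 = 0.0239
Iter 11: z = -0.0573 + 0.1435i, |z|^2 = 0.0239
Iter 12: z = -0.0573 + 0.1435i, |z|^2 = 0.0239
Iter 13: z = -0.0573 + 0.1435i, |z|^2 = 0.0239
Iter 14: z = -0.0573 + 0.1435i, |z|^2 = 0.0239
Iter 15: z = -0.0573 + 0.1435i, |z|^2 = 0.0239
Iter 16: z = -0.0573 + 0.1435i, |z|^2 = 0.0239
Iter 17: z = -0.0573 + 0.1435i, |z|^2 = 0.0239
Iter 18: z = -0.0573 + 0.1435i, |z|^2 = 0.0239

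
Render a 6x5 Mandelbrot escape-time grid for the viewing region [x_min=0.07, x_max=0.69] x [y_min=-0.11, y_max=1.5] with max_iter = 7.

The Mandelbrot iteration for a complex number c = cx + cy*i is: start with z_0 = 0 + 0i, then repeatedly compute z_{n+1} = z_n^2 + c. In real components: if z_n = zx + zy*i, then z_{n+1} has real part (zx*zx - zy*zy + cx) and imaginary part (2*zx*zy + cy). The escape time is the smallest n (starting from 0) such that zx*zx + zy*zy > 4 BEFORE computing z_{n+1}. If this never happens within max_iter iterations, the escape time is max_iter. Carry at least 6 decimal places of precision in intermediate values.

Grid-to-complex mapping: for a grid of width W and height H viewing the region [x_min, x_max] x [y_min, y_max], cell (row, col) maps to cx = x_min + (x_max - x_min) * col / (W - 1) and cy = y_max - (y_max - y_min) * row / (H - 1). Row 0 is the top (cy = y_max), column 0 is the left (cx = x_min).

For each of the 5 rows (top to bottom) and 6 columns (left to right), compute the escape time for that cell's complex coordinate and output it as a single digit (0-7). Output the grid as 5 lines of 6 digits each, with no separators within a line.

(row=0, col=0): c = 0.0700 + 1.5000i → escape time 2
(row=0, col=1): c = 0.1940 + 1.5000i → escape time 2
(row=0, col=2): c = 0.3180 + 1.5000i → escape time 2
(row=0, col=3): c = 0.4420 + 1.5000i → escape time 2
(row=0, col=4): c = 0.5660 + 1.5000i → escape time 2
(row=0, col=5): c = 0.6900 + 1.5000i → escape time 2
(row=1, col=0): c = 0.0700 + 1.0975i → escape time 4
(row=1, col=1): c = 0.1940 + 1.0975i → escape time 3
(row=1, col=2): c = 0.3180 + 1.0975i → escape time 3
(row=1, col=3): c = 0.4420 + 1.0975i → escape time 2
(row=1, col=4): c = 0.5660 + 1.0975i → escape time 2
(row=1, col=5): c = 0.6900 + 1.0975i → escape time 2
(row=2, col=0): c = 0.0700 + 0.6950i → escape time 7
(row=2, col=1): c = 0.1940 + 0.6950i → escape time 7
(row=2, col=2): c = 0.3180 + 0.6950i → escape time 7
(row=2, col=3): c = 0.4420 + 0.6950i → escape time 4
(row=2, col=4): c = 0.5660 + 0.6950i → escape time 3
(row=2, col=5): c = 0.6900 + 0.6950i → escape time 3
(row=3, col=0): c = 0.0700 + 0.2925i → escape time 7
(row=3, col=1): c = 0.1940 + 0.2925i → escape time 7
(row=3, col=2): c = 0.3180 + 0.2925i → escape time 7
(row=3, col=3): c = 0.4420 + 0.2925i → escape time 7
(row=3, col=4): c = 0.5660 + 0.2925i → escape time 4
(row=3, col=5): c = 0.6900 + 0.2925i → escape time 3
(row=4, col=0): c = 0.0700 + -0.1100i → escape time 7
(row=4, col=1): c = 0.1940 + -0.1100i → escape time 7
(row=4, col=2): c = 0.3180 + -0.1100i → escape time 7
(row=4, col=3): c = 0.4420 + -0.1100i → escape time 6
(row=4, col=4): c = 0.5660 + -0.1100i → escape time 4
(row=4, col=5): c = 0.6900 + -0.1100i → escape time 3

Answer: 222222
433222
777433
777743
777643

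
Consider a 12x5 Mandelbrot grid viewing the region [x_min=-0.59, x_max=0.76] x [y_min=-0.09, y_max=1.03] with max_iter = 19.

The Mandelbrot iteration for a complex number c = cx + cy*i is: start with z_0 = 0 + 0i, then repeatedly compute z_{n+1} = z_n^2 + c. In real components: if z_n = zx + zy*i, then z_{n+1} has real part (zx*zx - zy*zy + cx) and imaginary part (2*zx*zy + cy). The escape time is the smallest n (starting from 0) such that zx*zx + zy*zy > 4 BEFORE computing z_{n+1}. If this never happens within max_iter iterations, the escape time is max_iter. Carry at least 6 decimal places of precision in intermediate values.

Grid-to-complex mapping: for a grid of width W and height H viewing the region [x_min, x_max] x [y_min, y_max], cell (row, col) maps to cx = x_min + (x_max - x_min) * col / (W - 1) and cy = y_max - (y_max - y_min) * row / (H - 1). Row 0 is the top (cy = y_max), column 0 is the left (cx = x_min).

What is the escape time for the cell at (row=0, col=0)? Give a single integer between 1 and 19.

z_0 = 0 + 0i, c = -0.5900 + 1.0300i
Iter 1: z = -0.5900 + 1.0300i, |z|^2 = 1.4090
Iter 2: z = -1.3028 + -0.1854i, |z|^2 = 1.7317
Iter 3: z = 1.0729 + 1.5131i, |z|^2 = 3.4406
Iter 4: z = -1.7283 + 4.2768i, |z|^2 = 21.2780
Escaped at iteration 4

Answer: 4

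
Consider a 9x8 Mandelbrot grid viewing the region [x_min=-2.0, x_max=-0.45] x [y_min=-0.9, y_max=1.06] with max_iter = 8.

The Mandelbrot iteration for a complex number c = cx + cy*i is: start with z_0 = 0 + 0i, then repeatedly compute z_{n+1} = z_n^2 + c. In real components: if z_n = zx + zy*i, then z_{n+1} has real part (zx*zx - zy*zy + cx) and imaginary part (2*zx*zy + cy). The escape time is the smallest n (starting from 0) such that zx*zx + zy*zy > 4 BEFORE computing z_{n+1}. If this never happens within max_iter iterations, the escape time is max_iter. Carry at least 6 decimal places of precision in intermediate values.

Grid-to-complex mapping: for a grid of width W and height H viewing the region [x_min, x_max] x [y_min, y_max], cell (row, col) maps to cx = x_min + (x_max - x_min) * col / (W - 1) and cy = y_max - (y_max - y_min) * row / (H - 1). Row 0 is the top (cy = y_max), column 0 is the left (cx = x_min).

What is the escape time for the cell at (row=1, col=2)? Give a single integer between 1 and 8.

z_0 = 0 + 0i, c = -1.6125 + 0.7800i
Iter 1: z = -1.6125 + 0.7800i, |z|^2 = 3.2086
Iter 2: z = 0.3793 + -1.7355i, |z|^2 = 3.1558
Iter 3: z = -4.4806 + -0.5364i, |z|^2 = 20.3637
Escaped at iteration 3

Answer: 3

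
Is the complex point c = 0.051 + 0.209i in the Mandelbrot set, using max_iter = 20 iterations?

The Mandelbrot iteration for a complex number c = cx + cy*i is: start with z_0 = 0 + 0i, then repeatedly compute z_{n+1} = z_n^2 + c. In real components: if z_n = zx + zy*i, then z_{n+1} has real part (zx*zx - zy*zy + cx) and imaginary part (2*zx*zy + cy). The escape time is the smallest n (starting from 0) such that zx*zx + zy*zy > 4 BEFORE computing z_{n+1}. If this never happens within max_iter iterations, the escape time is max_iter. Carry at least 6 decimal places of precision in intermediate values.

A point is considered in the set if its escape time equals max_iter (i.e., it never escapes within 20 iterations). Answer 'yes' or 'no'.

z_0 = 0 + 0i, c = 0.0510 + 0.2090i
Iter 1: z = 0.0510 + 0.2090i, |z|^2 = 0.0463
Iter 2: z = 0.0099 + 0.2303i, |z|^2 = 0.0531
Iter 3: z = -0.0019 + 0.2136i, |z|^2 = 0.0456
Iter 4: z = 0.0054 + 0.2082i, |z|^2 = 0.0434
Iter 5: z = 0.0077 + 0.2112i, |z|^2 = 0.0447
Iter 6: z = 0.0064 + 0.2123i, |z|^2 = 0.0451
Iter 7: z = 0.0060 + 0.2117i, |z|^2 = 0.0449
Iter 8: z = 0.0062 + 0.2115i, |z|^2 = 0.0448
Iter 9: z = 0.0063 + 0.2116i, |z|^2 = 0.0448
Iter 10: z = 0.0063 + 0.2117i, |z|^2 = 0.0448
Iter 11: z = 0.0062 + 0.2116i, |z|^2 = 0.0448
Iter 12: z = 0.0062 + 0.2116i, |z|^2 = 0.0448
Iter 13: z = 0.0062 + 0.2116i, |z|^2 = 0.0448
Iter 14: z = 0.0062 + 0.2116i, |z|^2 = 0.0448
Iter 15: z = 0.0062 + 0.2116i, |z|^2 = 0.0448
Iter 16: z = 0.0062 + 0.2116i, |z|^2 = 0.0448
Iter 17: z = 0.0062 + 0.2116i, |z|^2 = 0.0448
Iter 18: z = 0.0062 + 0.2116i, |z|^2 = 0.0448
Iter 19: z = 0.0062 + 0.2116i, |z|^2 = 0.0448
Did not escape in 20 iterations → in set

Answer: yes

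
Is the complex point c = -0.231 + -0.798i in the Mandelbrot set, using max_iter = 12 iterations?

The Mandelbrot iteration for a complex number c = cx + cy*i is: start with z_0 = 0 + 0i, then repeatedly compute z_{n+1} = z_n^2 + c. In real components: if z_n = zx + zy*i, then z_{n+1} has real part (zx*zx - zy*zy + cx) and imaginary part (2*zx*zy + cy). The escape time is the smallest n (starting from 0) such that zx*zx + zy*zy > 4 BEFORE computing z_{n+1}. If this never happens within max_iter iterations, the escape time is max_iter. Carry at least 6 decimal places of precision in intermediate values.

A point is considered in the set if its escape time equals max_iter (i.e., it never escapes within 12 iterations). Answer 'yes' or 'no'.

Answer: yes

Derivation:
z_0 = 0 + 0i, c = -0.2310 + -0.7980i
Iter 1: z = -0.2310 + -0.7980i, |z|^2 = 0.6902
Iter 2: z = -0.8144 + -0.4293i, |z|^2 = 0.8476
Iter 3: z = 0.2480 + -0.0987i, |z|^2 = 0.0712
Iter 4: z = -0.1792 + -0.8469i, |z|^2 = 0.7494
Iter 5: z = -0.9162 + -0.4944i, |z|^2 = 1.0838
Iter 6: z = 0.3640 + 0.1079i, |z|^2 = 0.1441
Iter 7: z = -0.1102 + -0.7194i, |z|^2 = 0.5297
Iter 8: z = -0.7365 + -0.6395i, |z|^2 = 0.9513
Iter 9: z = -0.0976 + 0.1439i, |z|^2 = 0.0302
Iter 10: z = -0.2422 + -0.8261i, |z|^2 = 0.7411
Iter 11: z = -0.8548 + -0.3979i, |z|^2 = 0.8889
Did not escape in 12 iterations → in set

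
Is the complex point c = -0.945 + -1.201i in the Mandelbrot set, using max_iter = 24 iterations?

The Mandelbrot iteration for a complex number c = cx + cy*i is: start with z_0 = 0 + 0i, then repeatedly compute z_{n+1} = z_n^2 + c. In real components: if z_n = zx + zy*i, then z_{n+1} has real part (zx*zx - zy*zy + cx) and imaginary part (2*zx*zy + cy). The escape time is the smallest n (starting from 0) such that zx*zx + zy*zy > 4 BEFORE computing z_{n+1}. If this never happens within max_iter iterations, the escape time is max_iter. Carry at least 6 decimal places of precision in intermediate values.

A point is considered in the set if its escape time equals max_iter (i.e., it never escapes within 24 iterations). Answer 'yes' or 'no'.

z_0 = 0 + 0i, c = -0.9450 + -1.2010i
Iter 1: z = -0.9450 + -1.2010i, |z|^2 = 2.3354
Iter 2: z = -1.4944 + 1.0689i, |z|^2 = 3.3757
Iter 3: z = 0.1456 + -4.3956i, |z|^2 = 19.3429
Escaped at iteration 3

Answer: no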